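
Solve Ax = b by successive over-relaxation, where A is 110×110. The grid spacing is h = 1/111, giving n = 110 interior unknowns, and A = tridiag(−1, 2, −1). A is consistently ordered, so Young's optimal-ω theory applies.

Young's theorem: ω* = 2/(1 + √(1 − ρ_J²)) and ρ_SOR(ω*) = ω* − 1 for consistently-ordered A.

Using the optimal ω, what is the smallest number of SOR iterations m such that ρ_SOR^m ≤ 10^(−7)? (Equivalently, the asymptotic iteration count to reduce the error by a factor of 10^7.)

m = 285

B_J for the 110×110 system has eigenvalues cos(kπ/111); ρ_J = cos(π/111) = 0.9995995.
root = sin(π/111) = 0.0282989  (since 1−cos² = sin²).
So ω* = 2/1.0282989 = 1.9449598 (Young).
ρ_SOR = ω* − 1 ≈ 0.9449598.
ρ_SOR^m ≤ 10^(−7) ⇔ m ≥ 7·ln10/(−ln 0.9449598) = 16.1181/0.0566129 = 284.707; m = ⌈284.707⌉ = 285.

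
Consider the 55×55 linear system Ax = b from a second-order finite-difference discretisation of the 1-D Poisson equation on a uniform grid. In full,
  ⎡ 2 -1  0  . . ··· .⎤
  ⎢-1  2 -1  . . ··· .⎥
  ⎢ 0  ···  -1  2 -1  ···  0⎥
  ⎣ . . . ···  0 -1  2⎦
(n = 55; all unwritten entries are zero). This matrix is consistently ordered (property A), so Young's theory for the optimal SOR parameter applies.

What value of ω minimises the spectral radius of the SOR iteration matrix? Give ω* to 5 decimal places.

ω* = 1.89381

With n=55, ρ(Jacobi) = cos(π/56) = 0.99843.
1 − cos²(π/56) = sin²(π/56) ⇒ √(1−ρ_J²) = sin(π/56) = 0.056070.
ω* = 2/(1+0.056070) = 1.89381
and ρ(B_{ω*}) = 1.89381 − 1 = 0.89381.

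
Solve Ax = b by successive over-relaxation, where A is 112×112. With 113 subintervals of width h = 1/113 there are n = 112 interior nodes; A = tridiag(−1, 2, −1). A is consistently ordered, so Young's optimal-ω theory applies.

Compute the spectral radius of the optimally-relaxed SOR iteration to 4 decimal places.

ρ_SOR = 0.9459

ρ_J = max_k |cos(kπ/113)| = cos(π/113) = 0.9996
√(1−ρ_J²) = |sin(π/113)| = 0.02780
So ω* = 2/1.02780 = 1.9459 (Young).
[ρ_SOR] ω* − 1 = 0.9459.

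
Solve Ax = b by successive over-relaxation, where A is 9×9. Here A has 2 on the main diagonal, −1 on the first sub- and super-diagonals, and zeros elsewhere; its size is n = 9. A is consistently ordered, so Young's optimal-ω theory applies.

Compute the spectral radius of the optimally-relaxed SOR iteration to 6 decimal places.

n=9: λ(B_J) = 1 − λ(A)/2 = cos(kπ/10); k=1 gives ρ_J = 0.951057.
root = sin(π/10) = 0.3090170  (since 1−cos² = sin²).
ω* = 2/(1 + 0.3090170) = 2/1.3090170 = 1.527864.
ρ(B_{ω*}) = ω*−1 = 0.527864

ρ_SOR = 0.527864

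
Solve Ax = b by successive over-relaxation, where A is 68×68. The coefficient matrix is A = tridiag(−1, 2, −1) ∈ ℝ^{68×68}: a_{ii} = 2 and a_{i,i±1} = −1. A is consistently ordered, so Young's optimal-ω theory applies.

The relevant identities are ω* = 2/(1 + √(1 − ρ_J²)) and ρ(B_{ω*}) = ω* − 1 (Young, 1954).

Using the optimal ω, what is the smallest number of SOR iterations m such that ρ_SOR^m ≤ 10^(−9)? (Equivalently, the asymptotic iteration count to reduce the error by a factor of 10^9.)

m = 228

With n=68, ρ(Jacobi) = cos(π/69) = 0.9989637.
√(1−ρ_J²) = |sin(π/69)| = 0.0455146
Then 2/(1+√(1−ρ_J²)) = 2/(1+0.0455146); ω* = 2/1.0455146 = 1.9129336.
[ρ_SOR] ω* − 1 = 0.9129336.
9·ln10 = 20.7233; −ln(0.9129336) = 0.0910921; m = ⌈20.7233/0.0910921⌉ = ⌈227.498⌉ = 228.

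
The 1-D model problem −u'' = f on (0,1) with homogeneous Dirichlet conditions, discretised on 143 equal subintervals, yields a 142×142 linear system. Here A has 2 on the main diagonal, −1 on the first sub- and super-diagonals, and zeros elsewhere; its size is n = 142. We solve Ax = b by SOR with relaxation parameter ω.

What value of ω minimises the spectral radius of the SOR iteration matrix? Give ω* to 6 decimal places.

spectrum of D⁻¹(L+U) = {cos(kπ/143) : 1≤k≤142}; ρ_J = cos(π/143) = 0.999759.
1 − cos²(π/143) = sin²(π/143) ⇒ √(1−ρ_J²) = sin(π/143) = 0.0219674.
[ω*] 2 ÷ (1 + 0.0219674) = 2 ÷ 1.0219674 = 1.957010.
[ρ_SOR] ω* − 1 = 0.957010.

ω* = 1.957010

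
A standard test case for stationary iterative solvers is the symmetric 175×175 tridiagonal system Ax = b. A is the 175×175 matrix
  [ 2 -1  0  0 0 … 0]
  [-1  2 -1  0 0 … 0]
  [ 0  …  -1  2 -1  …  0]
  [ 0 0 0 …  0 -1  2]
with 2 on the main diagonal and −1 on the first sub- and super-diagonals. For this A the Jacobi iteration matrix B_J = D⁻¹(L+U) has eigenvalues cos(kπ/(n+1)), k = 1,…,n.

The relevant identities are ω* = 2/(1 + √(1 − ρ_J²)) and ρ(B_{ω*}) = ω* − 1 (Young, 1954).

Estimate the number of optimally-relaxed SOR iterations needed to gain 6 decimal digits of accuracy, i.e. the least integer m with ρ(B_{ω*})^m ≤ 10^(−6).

n=175: λ(B_J) = 1 − λ(A)/2 = cos(kπ/176); k=1 gives ρ_J = 0.9998407.
√(1−ρ_J²) = |sin(π/176)| = 0.0178490
So ω* = 2/1.0178490 = 1.9649280 (Young).
ρ_SOR = ω* − 1 = 1.9649280 − 1 = 0.9649280.
6·ln10 = 13.8155; −ln(0.9649280) = 0.0357018; m = ⌈13.8155/0.0357018⌉ = ⌈386.969⌉ = 387.

m = 387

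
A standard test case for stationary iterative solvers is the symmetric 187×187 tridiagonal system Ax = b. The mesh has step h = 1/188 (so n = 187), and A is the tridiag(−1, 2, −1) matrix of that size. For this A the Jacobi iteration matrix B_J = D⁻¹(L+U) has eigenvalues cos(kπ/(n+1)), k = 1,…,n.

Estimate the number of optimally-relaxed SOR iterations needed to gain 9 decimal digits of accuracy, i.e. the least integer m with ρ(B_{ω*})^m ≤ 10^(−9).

B_J for the 187×187 system has eigenvalues cos(kπ/188); ρ_J = cos(π/188) = 0.9998604.
√(1−ρ_J²) simplifies to sin(π/188) = 0.0167098.
Then 2/(1+√(1−ρ_J²)) = 2/(1+0.0167098); ω* = 2/1.0167098 = 1.9671297.
At ω = 1.9671297 every |λ(B_ω)| = ω−1, so ρ_SOR = 0.9671297.
(0.9671297)^m ≤ 10^{−9}  ⇒  m·ln(0.9671297) ≤ −9·ln10  ⇒  m ≥ 620.037  ⇒  m = 621

m = 621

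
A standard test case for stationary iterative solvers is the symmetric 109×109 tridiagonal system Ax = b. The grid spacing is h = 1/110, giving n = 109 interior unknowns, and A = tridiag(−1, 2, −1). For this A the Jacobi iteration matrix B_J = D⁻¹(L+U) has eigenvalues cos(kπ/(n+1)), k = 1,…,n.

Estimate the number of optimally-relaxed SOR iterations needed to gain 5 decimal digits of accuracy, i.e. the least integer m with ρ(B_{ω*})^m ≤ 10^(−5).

B_J for the 109×109 system has eigenvalues cos(kπ/110); ρ_J = cos(π/110) = 0.9995922.
√(1−ρ_J²) simplifies to sin(π/110) = 0.0285561.
ω* = 2/(1+0.0285561) = 1.9444734
ρ_SOR = ω* − 1 = 1.9444734 − 1 = 0.9444734.
ρ_SOR^m ≤ 10^(−5) ⇔ m ≥ 5·ln10/(−ln 0.9444734) = 11.5129/0.0571278 = 201.529; m = ⌈201.529⌉ = 202.

m = 202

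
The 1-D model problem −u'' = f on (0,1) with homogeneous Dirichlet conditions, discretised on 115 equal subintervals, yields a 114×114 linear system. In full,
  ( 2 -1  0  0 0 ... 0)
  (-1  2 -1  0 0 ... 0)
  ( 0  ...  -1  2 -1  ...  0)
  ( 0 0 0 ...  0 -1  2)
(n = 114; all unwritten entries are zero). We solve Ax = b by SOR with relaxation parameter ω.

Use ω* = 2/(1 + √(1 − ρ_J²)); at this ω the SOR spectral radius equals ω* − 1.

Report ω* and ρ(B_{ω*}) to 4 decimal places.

n=114: λ(B_J) = 1 − λ(A)/2 = cos(kπ/115); k=1 gives ρ_J = 0.9996.
√(1 − cos²(π/115)) = sin(π/115) ≈ 0.02731.
[ω*] 2 ÷ (1 + 0.02731) = 2 ÷ 1.02731 = 1.9468.
[ρ_SOR] ω* − 1 = 0.9468.

ω* = 1.9468, ρ_SOR = 0.9468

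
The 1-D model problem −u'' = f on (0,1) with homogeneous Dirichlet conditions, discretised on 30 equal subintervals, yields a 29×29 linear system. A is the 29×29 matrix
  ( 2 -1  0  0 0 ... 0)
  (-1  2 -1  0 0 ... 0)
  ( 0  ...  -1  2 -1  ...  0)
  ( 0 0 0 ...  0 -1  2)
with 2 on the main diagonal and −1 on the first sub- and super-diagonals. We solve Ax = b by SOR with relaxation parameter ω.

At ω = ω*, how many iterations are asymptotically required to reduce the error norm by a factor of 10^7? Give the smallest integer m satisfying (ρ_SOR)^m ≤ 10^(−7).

m = 77

With n=29, ρ(Jacobi) = cos(π/30) = 0.9945219.
√(1 − cos²(π/30)) = sin(π/30) ≈ 0.1045285.
ω* = 2/(1 + 0.1045285) = 2/1.1045285 = 1.8107274.
ρ_SOR = ω* − 1 ≈ 0.8107274.
(0.8107274)^m ≤ 10^{−7}  ⇒  m·ln(0.8107274) ≤ −7·ln10  ⇒  m ≥ 76.818  ⇒  m = 77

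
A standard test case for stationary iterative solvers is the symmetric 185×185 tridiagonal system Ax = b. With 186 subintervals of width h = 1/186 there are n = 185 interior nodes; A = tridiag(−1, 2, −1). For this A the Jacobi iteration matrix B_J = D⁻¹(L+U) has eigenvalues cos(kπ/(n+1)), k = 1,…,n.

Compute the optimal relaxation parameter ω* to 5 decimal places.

ω* = 1.96678

½·tridiag(1,0,1) at n=185: λ_k = cos(kπ/186); max |λ| at k=1 ⇒ ρ_J = cos(π/186) ≈ 0.99986.
√(1−ρ_J²) = |sin(π/186)| = 0.016889
ω* = 2/(1 + 0.016889) = 2/1.016889 = 1.96678.
At ω = 1.96678 every |λ(B_ω)| = ω−1, so ρ_SOR = 0.96678.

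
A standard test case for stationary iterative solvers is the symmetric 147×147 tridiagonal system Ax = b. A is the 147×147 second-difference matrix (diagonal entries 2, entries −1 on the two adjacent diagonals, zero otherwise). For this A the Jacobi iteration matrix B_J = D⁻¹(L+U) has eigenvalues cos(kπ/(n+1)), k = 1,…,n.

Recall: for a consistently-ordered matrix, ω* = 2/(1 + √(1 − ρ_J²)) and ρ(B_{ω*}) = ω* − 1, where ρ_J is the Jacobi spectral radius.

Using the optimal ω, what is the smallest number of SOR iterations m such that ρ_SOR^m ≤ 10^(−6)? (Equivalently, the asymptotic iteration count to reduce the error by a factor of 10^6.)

m = 326

[ρ_J] n=147: ρ(B_J) = cos(π/(n+1)) = cos(π/148) = 0.9997747.
√(1−ρ_J²) simplifies to sin(π/148) = 0.0212254.
ω* = 2/(1+0.0212254) = 1.9584315
ρ_SOR = ω* − 1 ≈ 0.9584315.
6·ln10 = 13.8155; −ln(0.9584315) = 0.0424572; m = ⌈13.8155/0.0424572⌉ = ⌈325.398⌉ = 326.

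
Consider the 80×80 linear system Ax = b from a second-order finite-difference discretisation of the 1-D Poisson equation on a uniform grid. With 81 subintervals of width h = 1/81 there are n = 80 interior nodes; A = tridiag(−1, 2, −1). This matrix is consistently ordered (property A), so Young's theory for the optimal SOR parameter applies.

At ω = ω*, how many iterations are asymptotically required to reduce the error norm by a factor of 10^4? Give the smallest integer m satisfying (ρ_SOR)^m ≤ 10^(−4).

½·tridiag(1,0,1) at n=80: λ_k = cos(kπ/81); max |λ| at k=1 ⇒ ρ_J = cos(π/81) ≈ 0.9992480.
√(1−ρ_J²) simplifies to sin(π/81) = 0.0387754.
ω* = 2/(1 + 0.0387754) = 2/1.0387754 = 1.9253440.
[ρ_SOR] ω* − 1 = 0.9253440.
4·ln10 = 9.21034; −ln(0.9253440) = 0.0775897; m = ⌈9.21034/0.0775897⌉ = ⌈118.706⌉ = 119.

m = 119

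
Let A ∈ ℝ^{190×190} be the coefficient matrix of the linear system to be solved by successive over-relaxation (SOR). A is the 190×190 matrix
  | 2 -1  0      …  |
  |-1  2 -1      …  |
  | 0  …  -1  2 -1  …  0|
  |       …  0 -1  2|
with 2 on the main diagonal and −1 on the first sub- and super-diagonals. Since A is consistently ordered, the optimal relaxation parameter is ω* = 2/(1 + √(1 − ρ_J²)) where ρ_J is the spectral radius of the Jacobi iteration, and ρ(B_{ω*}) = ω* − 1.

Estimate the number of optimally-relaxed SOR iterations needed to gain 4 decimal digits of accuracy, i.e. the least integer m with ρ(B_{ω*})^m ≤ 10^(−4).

ρ_J = max_k |cos(kπ/191)| = cos(π/191) = 0.9998647
1 − cos²(π/191) = sin²(π/191) ⇒ √(1−ρ_J²) = sin(π/191) = 0.0164474.
So ω* = 2/1.0164474 = 1.9676375 (Young).
and ρ(B_{ω*}) = 1.9676375 − 1 = 0.9676375.
ρ_SOR^m ≤ 10^(−4) ⇔ m ≥ 4·ln10/(−ln 0.9676375) = 9.21034/0.0328977 = 279.969; m = ⌈279.969⌉ = 280.

m = 280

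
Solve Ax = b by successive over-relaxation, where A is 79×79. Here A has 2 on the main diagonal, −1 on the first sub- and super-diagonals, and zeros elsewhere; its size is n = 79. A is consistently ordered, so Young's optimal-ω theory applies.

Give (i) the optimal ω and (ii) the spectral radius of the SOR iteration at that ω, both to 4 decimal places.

ω* = 1.9244, ρ_SOR = 0.9244

n=79: λ(B_J) = 1 − λ(A)/2 = cos(kπ/80); k=1 gives ρ_J = 0.9992.
√(1 − cos²(π/80)) = sin(π/80) ≈ 0.03926.
ω* = 2 / (1 + 0.03926) = 2 / 1.03926 ≈ 1.9244.
Hence ρ(B_{ω*}) = 1.9244 − 1 = 0.9244.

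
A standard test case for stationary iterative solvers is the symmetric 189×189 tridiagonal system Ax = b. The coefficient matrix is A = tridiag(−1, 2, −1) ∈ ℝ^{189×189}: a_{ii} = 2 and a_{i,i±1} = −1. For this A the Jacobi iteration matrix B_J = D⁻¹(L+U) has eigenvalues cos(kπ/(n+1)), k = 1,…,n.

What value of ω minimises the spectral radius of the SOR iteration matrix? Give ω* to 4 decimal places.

ω* = 1.9675

spectrum of D⁻¹(L+U) = {cos(kπ/190) : 1≤k≤189}; ρ_J = cos(π/190) = 0.9999.
√(1−ρ_J²) = |sin(π/190)| = 0.01653
ω* = 2/(1+0.01653) = 1.9675
ρ_SOR = ω* − 1 ≈ 0.9675.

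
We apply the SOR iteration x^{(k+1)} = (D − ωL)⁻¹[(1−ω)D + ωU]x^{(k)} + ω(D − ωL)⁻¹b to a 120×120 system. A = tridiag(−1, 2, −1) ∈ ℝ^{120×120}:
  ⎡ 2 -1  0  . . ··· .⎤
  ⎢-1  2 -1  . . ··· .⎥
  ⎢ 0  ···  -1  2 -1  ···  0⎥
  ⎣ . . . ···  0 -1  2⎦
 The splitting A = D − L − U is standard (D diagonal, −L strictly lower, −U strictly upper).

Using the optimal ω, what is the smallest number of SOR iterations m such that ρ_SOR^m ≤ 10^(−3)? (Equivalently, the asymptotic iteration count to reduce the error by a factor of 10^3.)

m = 134

B_J for the 120×120 system has eigenvalues cos(kπ/121); ρ_J = cos(π/121) = 0.9996630.
1 − cos²(π/121) = sin²(π/121) ⇒ √(1−ρ_J²) = sin(π/121) = 0.0259607.
ω* = 2/(1 + 0.0259607) = 2/1.0259607 = 1.9493924.
ρ_SOR = ω* − 1 ≈ 0.9493924.
Need (0.9493924)^m ≤ 10^(−3): m ≥ 3·ln10/|ln 0.9493924| = 6.90776/0.0519331 = 133.013 ⇒ m = 134.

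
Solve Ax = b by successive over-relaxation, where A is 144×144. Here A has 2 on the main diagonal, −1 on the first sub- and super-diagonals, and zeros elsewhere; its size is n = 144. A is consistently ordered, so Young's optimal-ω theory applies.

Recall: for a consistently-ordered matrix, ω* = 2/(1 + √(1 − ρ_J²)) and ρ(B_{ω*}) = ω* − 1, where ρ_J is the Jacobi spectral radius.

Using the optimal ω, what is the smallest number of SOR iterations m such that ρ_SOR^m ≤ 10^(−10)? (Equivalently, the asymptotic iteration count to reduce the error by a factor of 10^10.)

m = 532

spectrum of D⁻¹(L+U) = {cos(kπ/145) : 1≤k≤144}; ρ_J = cos(π/145) = 0.9997653.
1 − cos²(π/145) = sin²(π/145) ⇒ √(1−ρ_J²) = sin(π/145) = 0.0216645.
ω* = 2 / (1 + 0.0216645) = 2 / 1.0216645 ≈ 1.9575898.
Hence ρ(B_{ω*}) = 1.9575898 − 1 = 0.9575898.
For 10 digits: m = 10·ln10 / (−ln 0.9575898) = 23.0259/0.0433358 = 531.337; round up → m = 532.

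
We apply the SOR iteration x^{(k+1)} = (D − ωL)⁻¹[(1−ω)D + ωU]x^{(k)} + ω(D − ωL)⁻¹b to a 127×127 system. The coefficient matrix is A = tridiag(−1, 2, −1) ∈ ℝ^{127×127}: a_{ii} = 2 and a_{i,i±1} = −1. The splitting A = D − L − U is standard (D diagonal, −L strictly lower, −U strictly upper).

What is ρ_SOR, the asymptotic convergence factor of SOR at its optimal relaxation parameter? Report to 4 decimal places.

ρ_SOR = 0.9521

B_J for the 127×127 system has eigenvalues cos(kπ/128); ρ_J = cos(π/128) = 0.9997.
root = sin(π/128) = 0.02454  (since 1−cos² = sin²).
[ω*] 2 ÷ (1 + 0.02454) = 2 ÷ 1.02454 = 1.9521.
ρ_SOR = ω* − 1 ≈ 0.9521.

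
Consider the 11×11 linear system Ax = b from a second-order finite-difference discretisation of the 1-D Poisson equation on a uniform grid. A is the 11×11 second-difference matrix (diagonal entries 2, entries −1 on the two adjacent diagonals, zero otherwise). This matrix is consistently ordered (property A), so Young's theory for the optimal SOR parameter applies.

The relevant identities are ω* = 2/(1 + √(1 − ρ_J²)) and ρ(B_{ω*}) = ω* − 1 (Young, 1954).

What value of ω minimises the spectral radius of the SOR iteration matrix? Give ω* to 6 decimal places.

spectrum of D⁻¹(L+U) = {cos(kπ/12) : 1≤k≤11}; ρ_J = cos(π/12) = 0.965926.
√(1 − cos²(π/12)) = sin(π/12) ≈ 0.2588190.
ω* = 2/(1+0.2588190) = 1.588791
and ρ(B_{ω*}) = 1.588791 − 1 = 0.588791.

ω* = 1.588791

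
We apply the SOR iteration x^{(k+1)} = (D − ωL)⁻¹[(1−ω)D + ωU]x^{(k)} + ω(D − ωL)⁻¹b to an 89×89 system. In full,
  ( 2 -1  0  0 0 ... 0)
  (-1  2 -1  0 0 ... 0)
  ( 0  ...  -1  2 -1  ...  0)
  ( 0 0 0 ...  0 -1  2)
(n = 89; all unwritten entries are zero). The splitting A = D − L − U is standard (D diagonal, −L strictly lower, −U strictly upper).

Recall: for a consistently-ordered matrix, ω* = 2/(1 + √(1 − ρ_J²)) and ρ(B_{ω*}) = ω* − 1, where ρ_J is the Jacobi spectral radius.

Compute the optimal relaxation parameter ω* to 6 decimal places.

ω* = 1.932555

[ρ_J] n=89: ρ(B_J) = cos(π/(n+1)) = cos(π/90) = 0.999391.
1 − cos²(π/90) = sin²(π/90) ⇒ √(1−ρ_J²) = sin(π/90) = 0.0348995.
Then 2/(1+√(1−ρ_J²)) = 2/(1+0.0348995); ω* = 2/1.0348995 = 1.932555.
[ρ_SOR] ω* − 1 = 0.932555.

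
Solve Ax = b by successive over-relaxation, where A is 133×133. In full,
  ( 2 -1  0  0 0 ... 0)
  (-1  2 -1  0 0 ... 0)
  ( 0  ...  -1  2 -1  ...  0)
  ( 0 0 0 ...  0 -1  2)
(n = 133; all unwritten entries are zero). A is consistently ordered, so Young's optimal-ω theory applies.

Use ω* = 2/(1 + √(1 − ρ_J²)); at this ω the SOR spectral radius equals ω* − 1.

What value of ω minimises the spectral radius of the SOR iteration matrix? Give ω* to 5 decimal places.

[ρ_J] n=133: ρ(B_J) = cos(π/(n+1)) = cos(π/134) = 0.99973.
√(1−ρ_J²) = |sin(π/134)| = 0.023443
ω* = 2 / (1 + 0.023443) = 2 / 1.023443 ≈ 1.95419.
[ρ_SOR] ω* − 1 = 0.95419.

ω* = 1.95419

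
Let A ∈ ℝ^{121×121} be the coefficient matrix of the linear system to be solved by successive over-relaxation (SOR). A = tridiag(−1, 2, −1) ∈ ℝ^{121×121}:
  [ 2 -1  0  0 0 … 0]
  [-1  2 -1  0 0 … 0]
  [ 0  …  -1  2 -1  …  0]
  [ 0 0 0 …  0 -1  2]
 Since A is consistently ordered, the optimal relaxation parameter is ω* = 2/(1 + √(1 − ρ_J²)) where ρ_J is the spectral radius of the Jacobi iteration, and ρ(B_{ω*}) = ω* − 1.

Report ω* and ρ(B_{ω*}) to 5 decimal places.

ω* = 1.94980, ρ_SOR = 0.94980

ρ_J = max_k |cos(kπ/122)| = cos(π/122) = 0.99967
root = sin(π/122) = 0.025748  (since 1−cos² = sin²).
ω* = 2 / (1 + 0.025748) = 2 / 1.025748 ≈ 1.94980.
ρ_SOR = ω* − 1 = 1.94980 − 1 = 0.94980.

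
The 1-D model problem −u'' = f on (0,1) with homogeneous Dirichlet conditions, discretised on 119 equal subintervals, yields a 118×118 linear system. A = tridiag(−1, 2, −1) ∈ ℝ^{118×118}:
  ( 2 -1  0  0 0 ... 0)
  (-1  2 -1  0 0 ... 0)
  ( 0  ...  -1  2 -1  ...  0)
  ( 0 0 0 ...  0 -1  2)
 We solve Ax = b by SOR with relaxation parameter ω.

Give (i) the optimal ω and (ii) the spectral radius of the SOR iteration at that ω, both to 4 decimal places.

ω* = 1.9486, ρ_SOR = 0.9486

ρ_J = max_k |cos(kπ/119)| = cos(π/119) = 0.9997
1 − cos²(π/119) = sin²(π/119) ⇒ √(1−ρ_J²) = sin(π/119) = 0.02640.
Young: ω* = 2/(1+√(1−ρ_J²)) = 2/(1+0.02640) = 2/1.02640 = 1.9486.
ρ_SOR = ω* − 1 ≈ 0.9486.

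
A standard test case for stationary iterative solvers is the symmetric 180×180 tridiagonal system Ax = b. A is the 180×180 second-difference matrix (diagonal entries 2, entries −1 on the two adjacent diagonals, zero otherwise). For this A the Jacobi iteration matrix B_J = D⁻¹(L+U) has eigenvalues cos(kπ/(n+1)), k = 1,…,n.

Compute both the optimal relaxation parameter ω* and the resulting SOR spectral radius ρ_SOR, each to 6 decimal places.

With n=180, ρ(Jacobi) = cos(π/181) = 0.999849.
√(1−ρ_J²) simplifies to sin(π/181) = 0.0173560.
[ω*] 2 ÷ (1 + 0.0173560) = 2 ÷ 1.0173560 = 1.965880.
Hence ρ(B_{ω*}) = 1.965880 − 1 = 0.965880.

ω* = 1.965880, ρ_SOR = 0.965880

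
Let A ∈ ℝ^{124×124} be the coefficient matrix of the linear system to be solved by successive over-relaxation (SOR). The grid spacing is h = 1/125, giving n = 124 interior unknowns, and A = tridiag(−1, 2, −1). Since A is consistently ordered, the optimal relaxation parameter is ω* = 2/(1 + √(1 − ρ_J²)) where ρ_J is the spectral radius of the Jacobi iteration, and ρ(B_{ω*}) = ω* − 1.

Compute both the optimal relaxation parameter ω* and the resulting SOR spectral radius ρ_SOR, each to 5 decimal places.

ω* = 1.95097, ρ_SOR = 0.95097

ρ_J = max_k |cos(kπ/125)| = cos(π/125) = 0.99968
1 − cos²(π/125) = sin²(π/125) ⇒ √(1−ρ_J²) = sin(π/125) = 0.025130.
So ω* = 2/1.025130 = 1.95097 (Young).
[ρ_SOR] ω* − 1 = 0.95097.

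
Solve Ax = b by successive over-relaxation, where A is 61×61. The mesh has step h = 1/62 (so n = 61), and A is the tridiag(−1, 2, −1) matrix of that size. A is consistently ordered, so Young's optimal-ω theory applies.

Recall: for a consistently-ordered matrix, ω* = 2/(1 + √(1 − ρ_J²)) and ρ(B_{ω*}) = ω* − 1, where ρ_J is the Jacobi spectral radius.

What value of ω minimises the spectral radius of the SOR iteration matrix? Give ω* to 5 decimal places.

ω* = 1.90359

½·tridiag(1,0,1) at n=61: λ_k = cos(kπ/62); max |λ| at k=1 ⇒ ρ_J = cos(π/62) ≈ 0.99872.
√(1 − cos²(π/62)) = sin(π/62) ≈ 0.050649.
Then 2/(1+√(1−ρ_J²)) = 2/(1+0.050649); ω* = 2/1.050649 = 1.90359.
ρ_SOR = ω* − 1 ≈ 0.90359.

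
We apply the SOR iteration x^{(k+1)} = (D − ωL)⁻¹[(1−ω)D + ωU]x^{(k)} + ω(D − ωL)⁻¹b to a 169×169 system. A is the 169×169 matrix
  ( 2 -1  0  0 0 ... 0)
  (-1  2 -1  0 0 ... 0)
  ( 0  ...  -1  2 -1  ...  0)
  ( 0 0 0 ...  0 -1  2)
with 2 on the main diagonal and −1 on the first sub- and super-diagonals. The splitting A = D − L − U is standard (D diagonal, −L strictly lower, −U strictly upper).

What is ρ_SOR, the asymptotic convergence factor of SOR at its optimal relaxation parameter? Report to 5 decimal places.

ρ_SOR = 0.96371

B_J for the 169×169 system has eigenvalues cos(kπ/170); ρ_J = cos(π/170) = 0.99983.
√(1−ρ_J²) simplifies to sin(π/170) = 0.018479.
ω* = 2/(1 + 0.018479) = 2/1.018479 = 1.96371.
and ρ(B_{ω*}) = 1.96371 − 1 = 0.96371.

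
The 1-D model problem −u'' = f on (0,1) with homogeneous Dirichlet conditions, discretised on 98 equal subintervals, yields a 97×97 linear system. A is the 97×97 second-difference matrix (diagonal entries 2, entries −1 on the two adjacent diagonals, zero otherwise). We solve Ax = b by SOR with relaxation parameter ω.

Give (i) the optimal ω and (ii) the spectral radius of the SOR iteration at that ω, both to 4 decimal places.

With n=97, ρ(Jacobi) = cos(π/98) = 0.9995.
1 − cos²(π/98) = sin²(π/98) ⇒ √(1−ρ_J²) = sin(π/98) = 0.03205.
So ω* = 2/1.03205 = 1.9379 (Young).
[ρ_SOR] ω* − 1 = 0.9379.

ω* = 1.9379, ρ_SOR = 0.9379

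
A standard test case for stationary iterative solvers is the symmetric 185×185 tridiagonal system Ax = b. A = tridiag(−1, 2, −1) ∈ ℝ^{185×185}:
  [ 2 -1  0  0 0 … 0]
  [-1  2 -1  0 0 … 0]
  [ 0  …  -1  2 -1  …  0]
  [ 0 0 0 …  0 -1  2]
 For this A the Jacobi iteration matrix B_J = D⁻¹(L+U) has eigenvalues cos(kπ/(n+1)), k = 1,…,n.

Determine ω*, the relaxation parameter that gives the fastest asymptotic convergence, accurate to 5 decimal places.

[ρ_J] n=185: ρ(B_J) = cos(π/(n+1)) = cos(π/186) = 0.99986.
√(1−ρ_J²) = |sin(π/186)| = 0.016889
Young: ω* = 2/(1+√(1−ρ_J²)) = 2/(1+0.016889) = 2/1.016889 = 1.96678.
ρ(B_{ω*}) = ω*−1 = 0.96678

ω* = 1.96678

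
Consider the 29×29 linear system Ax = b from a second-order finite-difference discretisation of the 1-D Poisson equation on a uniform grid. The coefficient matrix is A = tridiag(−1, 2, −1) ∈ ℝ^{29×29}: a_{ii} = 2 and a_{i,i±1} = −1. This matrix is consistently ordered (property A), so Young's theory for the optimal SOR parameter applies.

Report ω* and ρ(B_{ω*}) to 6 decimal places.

With n=29, ρ(Jacobi) = cos(π/30) = 0.994522.
√(1−ρ_J²) = |sin(π/30)| = 0.1045285
ω* = 2/(1 + 0.1045285) = 2/1.1045285 = 1.810727.
ρ_SOR = ω* − 1 ≈ 0.810727.

ω* = 1.810727, ρ_SOR = 0.810727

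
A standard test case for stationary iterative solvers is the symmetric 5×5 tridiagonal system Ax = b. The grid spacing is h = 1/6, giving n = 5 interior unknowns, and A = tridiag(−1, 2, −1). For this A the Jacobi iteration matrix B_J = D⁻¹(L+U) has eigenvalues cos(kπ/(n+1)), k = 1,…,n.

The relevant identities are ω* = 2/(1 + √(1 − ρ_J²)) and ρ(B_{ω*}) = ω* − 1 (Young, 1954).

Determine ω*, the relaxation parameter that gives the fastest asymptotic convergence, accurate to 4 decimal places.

½·tridiag(1,0,1) at n=5: λ_k = cos(kπ/6); max |λ| at k=1 ⇒ ρ_J = cos(π/6) ≈ 0.8660.
1 − cos²(π/6) = sin²(π/6) ⇒ √(1−ρ_J²) = sin(π/6) = 0.50000.
ω* = 2/(1+0.50000) = 1.3333
ρ_SOR = ω* − 1 = 1.3333 − 1 = 0.3333.

ω* = 1.3333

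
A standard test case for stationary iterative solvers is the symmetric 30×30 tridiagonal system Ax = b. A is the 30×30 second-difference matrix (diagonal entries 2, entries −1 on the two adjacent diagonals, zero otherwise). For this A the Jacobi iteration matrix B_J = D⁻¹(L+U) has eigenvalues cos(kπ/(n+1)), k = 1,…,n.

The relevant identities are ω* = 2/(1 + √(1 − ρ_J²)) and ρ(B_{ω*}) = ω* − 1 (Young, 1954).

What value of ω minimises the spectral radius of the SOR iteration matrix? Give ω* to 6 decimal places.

spectrum of D⁻¹(L+U) = {cos(kπ/31) : 1≤k≤30}; ρ_J = cos(π/31) = 0.994869.
√(1 − cos²(π/31)) = sin(π/31) ≈ 0.1011683.
[ω*] 2 ÷ (1 + 0.1011683) = 2 ÷ 1.1011683 = 1.816253.
and ρ(B_{ω*}) = 1.816253 − 1 = 0.816253.

ω* = 1.816253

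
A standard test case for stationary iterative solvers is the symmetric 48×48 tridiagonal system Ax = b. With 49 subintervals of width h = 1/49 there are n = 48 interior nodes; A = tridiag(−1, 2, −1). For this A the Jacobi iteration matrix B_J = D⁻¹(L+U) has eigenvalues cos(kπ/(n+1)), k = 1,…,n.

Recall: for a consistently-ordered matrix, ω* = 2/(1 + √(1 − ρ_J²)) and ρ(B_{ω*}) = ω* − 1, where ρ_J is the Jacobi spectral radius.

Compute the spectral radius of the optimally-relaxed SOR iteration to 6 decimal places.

B_J for the 48×48 system has eigenvalues cos(kπ/49); ρ_J = cos(π/49) = 0.997945.
√(1 − cos²(π/49)) = sin(π/49) ≈ 0.0640702.
ω* = 2/(1+0.0640702) = 1.879575
At ω = 1.879575 every |λ(B_ω)| = ω−1, so ρ_SOR = 0.879575.

ρ_SOR = 0.879575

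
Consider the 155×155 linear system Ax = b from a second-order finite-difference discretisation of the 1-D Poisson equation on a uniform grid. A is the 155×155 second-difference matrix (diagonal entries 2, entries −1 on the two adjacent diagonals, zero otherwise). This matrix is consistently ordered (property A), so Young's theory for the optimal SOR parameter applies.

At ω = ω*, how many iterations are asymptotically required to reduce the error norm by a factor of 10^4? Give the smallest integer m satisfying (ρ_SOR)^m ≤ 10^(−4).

ρ_J = max_k |cos(kπ/156)| = cos(π/156) = 0.9997972
√(1 − cos²(π/156)) = sin(π/156) ≈ 0.0201371.
So ω* = 2/1.0201371 = 1.9605208 (Young).
ρ(B_{ω*}) = ω*−1 = 0.9605208
Need (0.9605208)^m ≤ 10^(−4): m ≥ 4·ln10/|ln 0.9605208| = 9.21034/0.0402796 = 228.660 ⇒ m = 229.

m = 229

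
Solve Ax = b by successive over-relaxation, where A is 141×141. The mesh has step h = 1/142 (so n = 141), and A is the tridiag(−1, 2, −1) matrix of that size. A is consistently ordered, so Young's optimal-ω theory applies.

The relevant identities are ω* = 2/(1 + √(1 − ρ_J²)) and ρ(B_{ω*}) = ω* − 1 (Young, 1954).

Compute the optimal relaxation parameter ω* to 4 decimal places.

ω* = 1.9567

spectrum of D⁻¹(L+U) = {cos(kπ/142) : 1≤k≤141}; ρ_J = cos(π/142) = 0.9998.
1 − cos²(π/142) = sin²(π/142) ⇒ √(1−ρ_J²) = sin(π/142) = 0.02212.
Then 2/(1+√(1−ρ_J²)) = 2/(1+0.02212); ω* = 2/1.02212 = 1.9567.
and ρ(B_{ω*}) = 1.9567 − 1 = 0.9567.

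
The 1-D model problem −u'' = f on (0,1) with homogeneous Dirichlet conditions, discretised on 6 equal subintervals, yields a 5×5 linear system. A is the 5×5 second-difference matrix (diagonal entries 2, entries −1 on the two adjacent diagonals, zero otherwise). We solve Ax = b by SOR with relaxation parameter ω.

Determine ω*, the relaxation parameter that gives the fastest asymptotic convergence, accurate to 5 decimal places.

ω* = 1.33333

With n=5, ρ(Jacobi) = cos(π/6) = 0.86603.
1 − cos²(π/6) = sin²(π/6) ⇒ √(1−ρ_J²) = sin(π/6) = 0.500000.
ω* = 2/(1+0.500000) = 1.33333
[ρ_SOR] ω* − 1 = 0.33333.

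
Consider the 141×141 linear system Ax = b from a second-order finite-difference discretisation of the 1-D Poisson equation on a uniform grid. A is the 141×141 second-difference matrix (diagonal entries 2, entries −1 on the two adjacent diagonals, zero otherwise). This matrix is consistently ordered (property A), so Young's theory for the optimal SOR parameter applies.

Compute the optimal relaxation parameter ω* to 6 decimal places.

n=141: λ(B_J) = 1 − λ(A)/2 = cos(kπ/142); k=1 gives ρ_J = 0.999755.
root = sin(π/142) = 0.0221221  (since 1−cos² = sin²).
ω* = 2/(1 + 0.0221221) = 2/1.0221221 = 1.956713.
At ω = 1.956713 every |λ(B_ω)| = ω−1, so ρ_SOR = 0.956713.

ω* = 1.956713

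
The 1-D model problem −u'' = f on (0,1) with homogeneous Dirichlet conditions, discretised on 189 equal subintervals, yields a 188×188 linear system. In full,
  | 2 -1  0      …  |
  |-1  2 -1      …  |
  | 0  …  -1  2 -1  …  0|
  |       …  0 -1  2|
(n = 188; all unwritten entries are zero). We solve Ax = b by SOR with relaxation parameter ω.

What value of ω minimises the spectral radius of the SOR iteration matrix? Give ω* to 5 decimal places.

n=188: λ(B_J) = 1 − λ(A)/2 = cos(kπ/189); k=1 gives ρ_J = 0.99986.
√(1−ρ_J²) = |sin(π/189)| = 0.016621
So ω* = 2/1.016621 = 1.96730 (Young).
ρ_SOR = ω* − 1 ≈ 0.96730.

ω* = 1.96730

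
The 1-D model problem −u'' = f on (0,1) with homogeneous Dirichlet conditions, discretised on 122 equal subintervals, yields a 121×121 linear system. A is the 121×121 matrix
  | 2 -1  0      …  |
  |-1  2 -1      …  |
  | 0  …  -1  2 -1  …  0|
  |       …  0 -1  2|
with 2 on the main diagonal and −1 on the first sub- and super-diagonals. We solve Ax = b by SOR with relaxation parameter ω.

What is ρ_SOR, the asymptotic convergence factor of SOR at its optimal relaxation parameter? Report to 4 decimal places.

ρ_SOR = 0.9498

spectrum of D⁻¹(L+U) = {cos(kπ/122) : 1≤k≤121}; ρ_J = cos(π/122) = 0.9997.
root = sin(π/122) = 0.02575  (since 1−cos² = sin²).
[ω*] 2 ÷ (1 + 0.02575) = 2 ÷ 1.02575 = 1.9498.
ρ(B_{ω*}) = ω*−1 = 0.9498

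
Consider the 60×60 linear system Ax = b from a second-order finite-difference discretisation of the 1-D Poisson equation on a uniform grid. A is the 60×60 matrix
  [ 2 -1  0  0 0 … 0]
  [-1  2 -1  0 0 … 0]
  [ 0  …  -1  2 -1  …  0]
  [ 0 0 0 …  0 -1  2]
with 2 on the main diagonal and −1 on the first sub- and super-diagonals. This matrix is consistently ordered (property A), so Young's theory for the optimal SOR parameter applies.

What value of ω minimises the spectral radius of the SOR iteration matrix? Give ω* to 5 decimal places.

ω* = 1.90208

With n=60, ρ(Jacobi) = cos(π/61) = 0.99867.
√(1 − cos²(π/61)) = sin(π/61) ≈ 0.051479.
ω* = 2 / (1 + 0.051479) = 2 / 1.051479 ≈ 1.90208.
ρ_SOR = ω* − 1 ≈ 0.90208.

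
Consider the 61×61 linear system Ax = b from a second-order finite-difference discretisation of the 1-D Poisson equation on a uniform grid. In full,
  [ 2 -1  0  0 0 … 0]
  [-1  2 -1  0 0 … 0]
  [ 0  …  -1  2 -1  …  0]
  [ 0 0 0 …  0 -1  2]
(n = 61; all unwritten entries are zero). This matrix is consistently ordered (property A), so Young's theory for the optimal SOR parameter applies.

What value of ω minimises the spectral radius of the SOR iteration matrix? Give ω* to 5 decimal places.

ω* = 1.90359

With n=61, ρ(Jacobi) = cos(π/62) = 0.99872.
√(1−ρ_J²) simplifies to sin(π/62) = 0.050649.
Then 2/(1+√(1−ρ_J²)) = 2/(1+0.050649); ω* = 2/1.050649 = 1.90359.
ρ_SOR = ω* − 1 = 1.90359 − 1 = 0.90359.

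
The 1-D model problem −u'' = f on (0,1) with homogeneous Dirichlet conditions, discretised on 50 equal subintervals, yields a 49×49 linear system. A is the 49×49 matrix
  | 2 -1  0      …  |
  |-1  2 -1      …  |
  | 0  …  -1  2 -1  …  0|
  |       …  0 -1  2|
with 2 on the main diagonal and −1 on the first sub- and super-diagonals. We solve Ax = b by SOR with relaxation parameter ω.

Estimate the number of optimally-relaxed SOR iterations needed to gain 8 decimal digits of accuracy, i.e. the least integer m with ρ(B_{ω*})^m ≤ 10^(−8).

m = 147

ρ_J = max_k |cos(kπ/50)| = cos(π/50) = 0.9980267
√(1 − cos²(π/50)) = sin(π/50) ≈ 0.0627905.
So ω* = 2/1.0627905 = 1.8818384 (Young).
and ρ(B_{ω*}) = 1.8818384 − 1 = 0.8818384.
(0.8818384)^m ≤ 10^{−8}  ⇒  m·ln(0.8818384) ≤ −8·ln10  ⇒  m ≥ 146.491  ⇒  m = 147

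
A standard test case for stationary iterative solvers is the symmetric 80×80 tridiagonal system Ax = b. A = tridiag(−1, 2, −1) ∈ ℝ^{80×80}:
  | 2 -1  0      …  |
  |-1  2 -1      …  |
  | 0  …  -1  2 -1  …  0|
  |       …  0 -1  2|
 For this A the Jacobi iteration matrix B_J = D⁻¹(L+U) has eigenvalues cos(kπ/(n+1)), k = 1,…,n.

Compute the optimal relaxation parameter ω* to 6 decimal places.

ω* = 1.925344

n=80: λ(B_J) = 1 − λ(A)/2 = cos(kπ/81); k=1 gives ρ_J = 0.999248.
√(1−ρ_J²) simplifies to sin(π/81) = 0.0387754.
So ω* = 2/1.0387754 = 1.925344 (Young).
At ω = 1.925344 every |λ(B_ω)| = ω−1, so ρ_SOR = 0.925344.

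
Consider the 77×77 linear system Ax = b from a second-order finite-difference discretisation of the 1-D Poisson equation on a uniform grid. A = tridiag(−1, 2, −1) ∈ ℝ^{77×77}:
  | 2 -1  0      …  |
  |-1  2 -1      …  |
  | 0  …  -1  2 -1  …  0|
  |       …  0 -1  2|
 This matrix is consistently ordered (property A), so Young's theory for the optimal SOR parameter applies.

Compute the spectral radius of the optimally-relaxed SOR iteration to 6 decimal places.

ρ_SOR = 0.922585

½·tridiag(1,0,1) at n=77: λ_k = cos(kπ/78); max |λ| at k=1 ⇒ ρ_J = cos(π/78) ≈ 0.999189.
√(1−ρ_J²) simplifies to sin(π/78) = 0.0402659.
So ω* = 2/1.0402659 = 1.922585 (Young).
ρ_SOR = ω* − 1 = 1.922585 − 1 = 0.922585.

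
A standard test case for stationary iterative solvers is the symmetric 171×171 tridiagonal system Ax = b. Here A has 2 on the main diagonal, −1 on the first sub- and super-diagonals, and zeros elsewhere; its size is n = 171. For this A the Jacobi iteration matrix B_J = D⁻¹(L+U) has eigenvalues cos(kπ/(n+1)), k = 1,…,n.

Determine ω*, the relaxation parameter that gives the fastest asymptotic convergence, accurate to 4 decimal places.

ω* = 1.9641

[ρ_J] n=171: ρ(B_J) = cos(π/(n+1)) = cos(π/172) = 0.9998.
1 − cos²(π/172) = sin²(π/172) ⇒ √(1−ρ_J²) = sin(π/172) = 0.01826.
Then 2/(1+√(1−ρ_J²)) = 2/(1+0.01826); ω* = 2/1.01826 = 1.9641.
ρ_SOR = ω* − 1 = 1.9641 − 1 = 0.9641.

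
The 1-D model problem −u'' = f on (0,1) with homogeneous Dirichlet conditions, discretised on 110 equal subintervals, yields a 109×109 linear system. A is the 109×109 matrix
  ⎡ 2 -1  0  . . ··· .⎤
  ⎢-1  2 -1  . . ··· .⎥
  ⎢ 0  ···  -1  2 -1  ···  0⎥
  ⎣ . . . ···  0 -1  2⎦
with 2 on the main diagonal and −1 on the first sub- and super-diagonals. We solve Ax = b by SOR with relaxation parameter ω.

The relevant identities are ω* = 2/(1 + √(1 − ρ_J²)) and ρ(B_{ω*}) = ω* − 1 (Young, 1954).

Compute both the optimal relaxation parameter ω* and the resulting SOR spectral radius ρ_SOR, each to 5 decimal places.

With n=109, ρ(Jacobi) = cos(π/110) = 0.99959.
√(1−ρ_J²) = |sin(π/110)| = 0.028556
[ω*] 2 ÷ (1 + 0.028556) = 2 ÷ 1.028556 = 1.94447.
[ρ_SOR] ω* − 1 = 0.94447.

ω* = 1.94447, ρ_SOR = 0.94447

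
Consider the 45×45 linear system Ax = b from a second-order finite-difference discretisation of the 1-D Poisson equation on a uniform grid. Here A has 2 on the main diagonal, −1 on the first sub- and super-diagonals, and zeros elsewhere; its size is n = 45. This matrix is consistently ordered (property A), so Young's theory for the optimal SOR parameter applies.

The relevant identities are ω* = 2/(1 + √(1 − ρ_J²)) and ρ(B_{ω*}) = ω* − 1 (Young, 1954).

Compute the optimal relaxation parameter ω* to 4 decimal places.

ω* = 1.8722

n=45: λ(B_J) = 1 − λ(A)/2 = cos(kπ/46); k=1 gives ρ_J = 0.9977.
√(1 − cos²(π/46)) = sin(π/46) ≈ 0.06824.
ω* = 2 / (1 + 0.06824) = 2 / 1.06824 ≈ 1.8722.
Hence ρ(B_{ω*}) = 1.8722 − 1 = 0.8722.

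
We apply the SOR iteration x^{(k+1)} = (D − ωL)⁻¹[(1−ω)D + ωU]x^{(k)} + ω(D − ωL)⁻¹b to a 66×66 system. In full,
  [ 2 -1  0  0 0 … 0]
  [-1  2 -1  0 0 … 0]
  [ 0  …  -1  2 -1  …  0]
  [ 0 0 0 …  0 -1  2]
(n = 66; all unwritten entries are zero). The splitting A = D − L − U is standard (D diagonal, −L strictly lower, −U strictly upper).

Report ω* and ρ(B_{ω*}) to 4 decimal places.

ω* = 1.9105, ρ_SOR = 0.9105

ρ_J = max_k |cos(kπ/67)| = cos(π/67) = 0.9989
√(1−ρ_J²) = |sin(π/67)| = 0.04687
ω* = 2 / (1 + 0.04687) = 2 / 1.04687 ≈ 1.9105.
At ω = 1.9105 every |λ(B_ω)| = ω−1, so ρ_SOR = 0.9105.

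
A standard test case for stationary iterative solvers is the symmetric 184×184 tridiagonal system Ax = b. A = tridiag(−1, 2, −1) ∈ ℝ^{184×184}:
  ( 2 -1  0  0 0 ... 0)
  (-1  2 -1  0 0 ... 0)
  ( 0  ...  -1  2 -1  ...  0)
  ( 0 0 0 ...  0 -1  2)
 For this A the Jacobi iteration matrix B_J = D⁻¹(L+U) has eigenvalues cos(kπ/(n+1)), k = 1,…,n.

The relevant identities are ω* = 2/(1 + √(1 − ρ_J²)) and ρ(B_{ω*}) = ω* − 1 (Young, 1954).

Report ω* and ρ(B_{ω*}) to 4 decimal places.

ω* = 1.9666, ρ_SOR = 0.9666

ρ_J = max_k |cos(kπ/185)| = cos(π/185) = 0.9999
√(1−ρ_J²) simplifies to sin(π/185) = 0.01698.
ω* = 2 / (1 + 0.01698) = 2 / 1.01698 ≈ 1.9666.
[ρ_SOR] ω* − 1 = 0.9666.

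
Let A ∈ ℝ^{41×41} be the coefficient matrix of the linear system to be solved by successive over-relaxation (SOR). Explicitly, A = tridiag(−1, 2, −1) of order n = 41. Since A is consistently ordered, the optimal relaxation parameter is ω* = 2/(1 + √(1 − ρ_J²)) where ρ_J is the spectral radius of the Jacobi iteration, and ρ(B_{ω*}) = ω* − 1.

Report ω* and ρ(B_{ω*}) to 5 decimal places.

With n=41, ρ(Jacobi) = cos(π/42) = 0.99720.
1 − cos²(π/42) = sin²(π/42) ⇒ √(1−ρ_J²) = sin(π/42) = 0.074730.
Then 2/(1+√(1−ρ_J²)) = 2/(1+0.074730); ω* = 2/1.074730 = 1.86093.
ρ_SOR = ω* − 1 = 1.86093 − 1 = 0.86093.

ω* = 1.86093, ρ_SOR = 0.86093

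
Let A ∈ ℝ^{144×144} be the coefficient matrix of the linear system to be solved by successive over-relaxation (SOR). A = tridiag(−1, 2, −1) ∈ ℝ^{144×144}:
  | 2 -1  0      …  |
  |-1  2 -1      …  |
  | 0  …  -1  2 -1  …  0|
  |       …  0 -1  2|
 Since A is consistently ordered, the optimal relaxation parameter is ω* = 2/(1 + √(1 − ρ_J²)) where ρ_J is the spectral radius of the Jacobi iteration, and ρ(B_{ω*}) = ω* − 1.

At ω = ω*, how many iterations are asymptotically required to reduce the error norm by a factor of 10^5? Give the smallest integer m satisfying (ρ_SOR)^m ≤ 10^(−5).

spectrum of D⁻¹(L+U) = {cos(kπ/145) : 1≤k≤144}; ρ_J = cos(π/145) = 0.9997653.
√(1 − cos²(π/145)) = sin(π/145) ≈ 0.0216645.
Then 2/(1+√(1−ρ_J²)) = 2/(1+0.0216645); ω* = 2/1.0216645 = 1.9575898.
[ρ_SOR] ω* − 1 = 0.9575898.
5·ln10 = 11.5129; −ln(0.9575898) = 0.0433358; m = ⌈11.5129/0.0433358⌉ = ⌈265.667⌉ = 266.

m = 266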